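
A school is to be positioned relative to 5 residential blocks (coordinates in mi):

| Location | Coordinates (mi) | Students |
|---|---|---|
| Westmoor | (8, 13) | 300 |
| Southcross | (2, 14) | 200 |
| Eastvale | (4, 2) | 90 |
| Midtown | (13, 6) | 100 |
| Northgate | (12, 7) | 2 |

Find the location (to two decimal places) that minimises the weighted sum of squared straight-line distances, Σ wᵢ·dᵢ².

The minimiser of Σwᵢ‖p−pᵢ‖² is the weighted centroid p* = (Σwᵢpᵢ)/(Σwᵢ).
Σwᵢ = 692.
Σwᵢxᵢ = 300·8 + 200·2 + 90·4 + 100·13 + 2·12 = 4484.
Σwᵢyᵢ = 300·13 + 200·14 + 90·2 + 100·6 + 2·7 = 7494.
x* = 4484/692 = 6.48, y* = 7494/692 = 10.83.

(6.48, 10.83)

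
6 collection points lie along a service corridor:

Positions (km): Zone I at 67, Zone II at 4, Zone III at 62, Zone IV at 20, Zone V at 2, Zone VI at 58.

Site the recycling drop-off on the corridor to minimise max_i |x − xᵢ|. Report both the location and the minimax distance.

The 1-center on a line is the midpoint of the two extreme points: leftmost at 2, rightmost at 67.
Optimal location = (2 + 67)/2 = 34.5; maximum distance = (67 − 2)/2 = 32.5.

location 34.5, max distance 32.5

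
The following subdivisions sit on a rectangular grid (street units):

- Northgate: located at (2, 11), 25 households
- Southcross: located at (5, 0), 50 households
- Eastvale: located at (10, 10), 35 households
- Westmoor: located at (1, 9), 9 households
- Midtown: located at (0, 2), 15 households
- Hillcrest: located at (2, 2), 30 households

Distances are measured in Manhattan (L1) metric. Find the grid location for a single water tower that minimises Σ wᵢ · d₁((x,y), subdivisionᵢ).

(5, 2)

Manhattan distance separates: Σwᵢ(|x−xᵢ|+|y−yᵢ|) = Σwᵢ|x−xᵢ| + Σwᵢ|y−yᵢ|, so x and y are optimised independently as 1-D weighted medians.
Total weight W = 164; half = 82.
x-coordinate, sorted with cumulative weight:
  x=0 (Midtown, w=15) cum 15
  x=1 (Westmoor, w=9) cum 24
  x=2 (Northgate, w=25) cum 49
  x=2 (Hillcrest, w=30) cum 79
  x=5 (Southcross, w=50) cum 129  ← median
  x=10 (Eastvale, w=35) cum 164
⇒ x* = 5
y-coordinate, sorted with cumulative weight:
  y=0 (Southcross, w=50) cum 50
  y=2 (Midtown, w=15) cum 65
  y=2 (Hillcrest, w=30) cum 95  ← median
  y=9 (Westmoor, w=9) cum 104
  y=10 (Eastvale, w=35) cum 139
  y=11 (Northgate, w=25) cum 164
⇒ y* = 2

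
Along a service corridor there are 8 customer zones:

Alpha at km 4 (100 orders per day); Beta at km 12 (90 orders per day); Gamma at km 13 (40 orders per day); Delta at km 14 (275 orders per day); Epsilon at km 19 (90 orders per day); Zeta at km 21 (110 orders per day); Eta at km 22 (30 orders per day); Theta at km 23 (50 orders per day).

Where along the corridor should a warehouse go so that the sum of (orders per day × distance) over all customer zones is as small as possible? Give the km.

x = 14

For a sum of weighted absolute distances on a line, the optimum is the weighted median (not the mean). Total weight W = 785; half-weight = 392.5.
Sort by position and accumulate weight:
  km 4 (Alpha, w=100) → cum 100
  km 12 (Beta, w=90) → cum 190
  km 13 (Gamma, w=40) → cum 230
  km 14 (Delta, w=275) → cum 505  ≥ 392.5 → median here
  km 19 (Epsilon, w=90) → cum 595
  km 21 (Zeta, w=110) → cum 705
  km 22 (Eta, w=30) → cum 735
  km 23 (Theta, w=50) → cum 785
Optimal location: km 14.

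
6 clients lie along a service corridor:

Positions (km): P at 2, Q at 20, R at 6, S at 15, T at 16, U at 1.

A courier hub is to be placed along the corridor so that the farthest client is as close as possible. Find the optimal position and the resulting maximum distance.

The 1-center on a line is the midpoint of the two extreme points: leftmost at 1, rightmost at 20.
Optimal location = (1 + 20)/2 = 10.5; maximum distance = (20 − 1)/2 = 9.5.

location 10.5, max distance 9.5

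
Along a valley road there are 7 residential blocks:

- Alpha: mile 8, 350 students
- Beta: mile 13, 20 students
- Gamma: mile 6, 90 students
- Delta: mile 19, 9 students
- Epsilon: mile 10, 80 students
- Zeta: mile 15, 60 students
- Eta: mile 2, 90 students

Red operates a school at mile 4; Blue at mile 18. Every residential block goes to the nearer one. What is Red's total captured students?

The indifferent point is the midpoint (4+18)/2 = 11; residential blocks left of it (closer to Red at 4) go to Red, those right go to Blue.
  Eta at 2 (w=90) → Red
  Gamma at 6 (w=90) → Red
  Alpha at 8 (w=350) → Red
  Epsilon at 10 (w=80) → Red
  Beta at 13 (w=20) → Blue
  Zeta at 15 (w=60) → Blue
  Delta at 19 (w=9) → Blue
Red captures 610; Blue captures 89.

610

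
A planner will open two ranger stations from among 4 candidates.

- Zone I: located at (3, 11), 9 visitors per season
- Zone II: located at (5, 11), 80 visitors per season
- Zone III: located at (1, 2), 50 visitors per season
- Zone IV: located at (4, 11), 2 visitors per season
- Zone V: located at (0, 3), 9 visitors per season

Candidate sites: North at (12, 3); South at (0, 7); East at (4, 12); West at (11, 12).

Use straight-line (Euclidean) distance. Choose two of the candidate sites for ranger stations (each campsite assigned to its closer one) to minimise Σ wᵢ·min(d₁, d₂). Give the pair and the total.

Evaluate every pair (each demand assigned to the nearer of the two):
  {South, East}: total = 418.8
  {North, East}: total = 738.5
  {East, West}: total = 738.5
  {South, West}: total = 833.9
  {North, South}: total = 859.5
  {North, West}: total = 1233.6
Best pair: {South, East} with total 418.8.

{South, East}, total 418.8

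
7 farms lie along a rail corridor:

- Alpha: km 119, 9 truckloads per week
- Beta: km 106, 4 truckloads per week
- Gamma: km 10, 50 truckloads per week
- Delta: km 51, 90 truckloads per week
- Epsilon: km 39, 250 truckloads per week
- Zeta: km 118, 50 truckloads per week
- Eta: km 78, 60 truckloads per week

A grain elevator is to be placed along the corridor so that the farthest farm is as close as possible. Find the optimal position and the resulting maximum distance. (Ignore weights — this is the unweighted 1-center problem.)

location 64.5, max distance 54.5

The 1-center on a line is the midpoint of the two extreme points: leftmost at 10, rightmost at 119.
Optimal location = (10 + 119)/2 = 64.5; maximum distance = (119 − 10)/2 = 54.5.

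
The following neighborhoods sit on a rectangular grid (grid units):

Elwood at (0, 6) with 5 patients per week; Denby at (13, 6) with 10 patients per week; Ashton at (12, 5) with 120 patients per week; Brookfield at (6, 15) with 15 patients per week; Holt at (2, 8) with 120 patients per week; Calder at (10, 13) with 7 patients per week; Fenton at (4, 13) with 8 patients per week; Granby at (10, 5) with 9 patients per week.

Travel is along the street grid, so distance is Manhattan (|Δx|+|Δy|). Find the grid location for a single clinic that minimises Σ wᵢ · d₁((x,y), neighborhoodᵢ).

Manhattan distance separates: Σwᵢ(|x−xᵢ|+|y−yᵢ|) = Σwᵢ|x−xᵢ| + Σwᵢ|y−yᵢ|, so x and y are optimised independently as 1-D weighted medians.
Total weight W = 294; half = 147.
x-coordinate, sorted with cumulative weight:
  x=0 (Elwood, w=5) cum 5
  x=2 (Holt, w=120) cum 125
  x=4 (Fenton, w=8) cum 133
  x=6 (Brookfield, w=15) cum 148  ← median
  x=10 (Calder, w=7) cum 155
  x=10 (Granby, w=9) cum 164
  x=12 (Ashton, w=120) cum 284
  x=13 (Denby, w=10) cum 294
⇒ x* = 6
y-coordinate, sorted with cumulative weight:
  y=5 (Ashton, w=120) cum 120
  y=5 (Granby, w=9) cum 129
  y=6 (Elwood, w=5) cum 134
  y=6 (Denby, w=10) cum 144
  y=8 (Holt, w=120) cum 264  ← median
  y=13 (Calder, w=7) cum 271
  y=13 (Fenton, w=8) cum 279
  y=15 (Brookfield, w=15) cum 294
⇒ y* = 8

(6, 8)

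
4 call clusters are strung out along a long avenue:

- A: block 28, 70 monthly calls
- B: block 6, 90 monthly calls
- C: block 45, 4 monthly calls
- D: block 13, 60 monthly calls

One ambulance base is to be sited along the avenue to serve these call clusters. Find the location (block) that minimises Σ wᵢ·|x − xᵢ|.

For a sum of weighted absolute distances on a line, the optimum is the weighted median (not the mean). Total weight W = 224; half-weight = 112.
Sort by position and accumulate weight:
  block 6 (B, w=90) → cum 90
  block 13 (D, w=60) → cum 150  ≥ 112 → median here
  block 28 (A, w=70) → cum 220
  block 45 (C, w=4) → cum 224
Optimal location: block 13.

x = 13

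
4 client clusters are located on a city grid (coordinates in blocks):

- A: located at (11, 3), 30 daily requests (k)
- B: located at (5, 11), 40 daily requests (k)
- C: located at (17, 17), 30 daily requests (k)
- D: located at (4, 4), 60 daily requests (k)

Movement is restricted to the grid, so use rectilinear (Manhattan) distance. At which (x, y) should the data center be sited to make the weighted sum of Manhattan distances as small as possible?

Manhattan distance separates: Σwᵢ(|x−xᵢ|+|y−yᵢ|) = Σwᵢ|x−xᵢ| + Σwᵢ|y−yᵢ|, so x and y are optimised independently as 1-D weighted medians.
Total weight W = 160; half = 80.
x-coordinate, sorted with cumulative weight:
  x=4 (D, w=60) cum 60
  x=5 (B, w=40) cum 100  ← median
  x=11 (A, w=30) cum 130
  x=17 (C, w=30) cum 160
⇒ x* = 5
y-coordinate, sorted with cumulative weight:
  y=3 (A, w=30) cum 30
  y=4 (D, w=60) cum 90  ← median
  y=11 (B, w=40) cum 130
  y=17 (C, w=30) cum 160
⇒ y* = 4

(5, 4)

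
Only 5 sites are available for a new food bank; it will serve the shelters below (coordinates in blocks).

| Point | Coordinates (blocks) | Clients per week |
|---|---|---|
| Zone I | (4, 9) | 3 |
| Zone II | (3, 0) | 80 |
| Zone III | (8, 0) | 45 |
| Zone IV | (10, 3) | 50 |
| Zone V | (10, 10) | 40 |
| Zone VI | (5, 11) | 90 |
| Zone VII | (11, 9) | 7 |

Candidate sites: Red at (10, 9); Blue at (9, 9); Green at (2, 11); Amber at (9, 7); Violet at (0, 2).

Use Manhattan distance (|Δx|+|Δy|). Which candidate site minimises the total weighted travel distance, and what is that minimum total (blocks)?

Amber, total 2579 blocks

Total weighted distance at each candidate:
  Red (10, 9): total = 2770
  Blue (9, 9): total = 2649
  Green (2, 11): total = 3244
  Amber (9, 7): total = 2579
  Violet (0, 2): total = 3539
Minimum is at Amber with total 2579 blocks.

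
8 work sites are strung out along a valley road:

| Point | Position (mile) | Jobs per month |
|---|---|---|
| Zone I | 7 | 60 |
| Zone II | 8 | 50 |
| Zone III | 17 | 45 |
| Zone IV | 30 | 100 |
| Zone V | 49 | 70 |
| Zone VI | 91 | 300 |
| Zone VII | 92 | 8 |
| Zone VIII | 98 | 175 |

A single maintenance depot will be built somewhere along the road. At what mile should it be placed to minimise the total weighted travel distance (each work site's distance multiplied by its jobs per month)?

x = 91

For a sum of weighted absolute distances on a line, the optimum is the weighted median (not the mean). Total weight W = 808; half-weight = 404.
Sort by position and accumulate weight:
  mile 7 (Zone I, w=60) → cum 60
  mile 8 (Zone II, w=50) → cum 110
  mile 17 (Zone III, w=45) → cum 155
  mile 30 (Zone IV, w=100) → cum 255
  mile 49 (Zone V, w=70) → cum 325
  mile 91 (Zone VI, w=300) → cum 625  ≥ 404 → median here
  mile 92 (Zone VII, w=8) → cum 633
  mile 98 (Zone VIII, w=175) → cum 808
Optimal location: mile 91.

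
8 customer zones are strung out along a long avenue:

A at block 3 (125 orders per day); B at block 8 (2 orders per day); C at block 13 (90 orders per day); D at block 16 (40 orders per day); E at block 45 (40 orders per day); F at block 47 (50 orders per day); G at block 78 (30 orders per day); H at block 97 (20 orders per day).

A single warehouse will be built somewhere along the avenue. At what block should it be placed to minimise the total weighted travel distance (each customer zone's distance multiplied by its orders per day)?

x = 13

For a sum of weighted absolute distances on a line, the optimum is the weighted median (not the mean). Total weight W = 397; half-weight = 198.5.
Sort by position and accumulate weight:
  block 3 (A, w=125) → cum 125
  block 8 (B, w=2) → cum 127
  block 13 (C, w=90) → cum 217  ≥ 198.5 → median here
  block 16 (D, w=40) → cum 257
  block 45 (E, w=40) → cum 297
  block 47 (F, w=50) → cum 347
  block 78 (G, w=30) → cum 377
  block 97 (H, w=20) → cum 397
Optimal location: block 13.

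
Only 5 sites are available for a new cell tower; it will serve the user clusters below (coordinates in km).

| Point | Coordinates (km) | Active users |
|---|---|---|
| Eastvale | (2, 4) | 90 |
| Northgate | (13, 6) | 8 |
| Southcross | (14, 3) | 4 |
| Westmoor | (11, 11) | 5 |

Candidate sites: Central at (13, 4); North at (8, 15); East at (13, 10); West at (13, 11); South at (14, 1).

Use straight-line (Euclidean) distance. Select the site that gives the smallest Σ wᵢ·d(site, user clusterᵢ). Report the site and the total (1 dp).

Total weighted distance at each candidate:
  Central (13, 4): total = 1048.1
  North (8, 15): total = 1288.7
  East (13, 10): total = 1199.2
  West (13, 11): total = 1255.7
  South (14, 1): total = 1214.2
Minimum is at Central with total 1048.1 km.

Central, total 1048.1 km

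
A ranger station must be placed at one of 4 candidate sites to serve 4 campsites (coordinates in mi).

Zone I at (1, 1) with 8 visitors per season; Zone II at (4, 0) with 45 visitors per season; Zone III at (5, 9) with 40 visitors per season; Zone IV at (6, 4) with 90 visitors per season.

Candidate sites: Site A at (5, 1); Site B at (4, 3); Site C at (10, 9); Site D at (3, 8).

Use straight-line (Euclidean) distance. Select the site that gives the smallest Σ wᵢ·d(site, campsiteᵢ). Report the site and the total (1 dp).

Site B, total 608.4 mi

Total weighted distance at each candidate:
  Site A (5, 1): total = 700.2
  Site B (4, 3): total = 608.4
  Site C (10, 9): total = 1359.4
  Site D (3, 8): total = 960.5
Minimum is at Site B with total 608.4 mi.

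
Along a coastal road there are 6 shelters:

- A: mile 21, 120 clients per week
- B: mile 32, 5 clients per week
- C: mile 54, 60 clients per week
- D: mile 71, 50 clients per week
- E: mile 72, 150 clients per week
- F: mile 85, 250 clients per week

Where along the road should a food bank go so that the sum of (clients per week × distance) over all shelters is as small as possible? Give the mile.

x = 72

For a sum of weighted absolute distances on a line, the optimum is the weighted median (not the mean). Total weight W = 635; half-weight = 317.5.
Sort by position and accumulate weight:
  mile 21 (A, w=120) → cum 120
  mile 32 (B, w=5) → cum 125
  mile 54 (C, w=60) → cum 185
  mile 71 (D, w=50) → cum 235
  mile 72 (E, w=150) → cum 385  ≥ 317.5 → median here
  mile 85 (F, w=250) → cum 635
Optimal location: mile 72.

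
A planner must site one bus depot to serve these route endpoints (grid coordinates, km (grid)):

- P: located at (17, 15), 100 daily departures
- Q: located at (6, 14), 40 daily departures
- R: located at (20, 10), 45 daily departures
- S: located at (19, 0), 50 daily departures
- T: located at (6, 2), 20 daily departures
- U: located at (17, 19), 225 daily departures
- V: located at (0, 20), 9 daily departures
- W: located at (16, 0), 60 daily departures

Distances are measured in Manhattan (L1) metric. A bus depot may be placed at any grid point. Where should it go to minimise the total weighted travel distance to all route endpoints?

Manhattan distance separates: Σwᵢ(|x−xᵢ|+|y−yᵢ|) = Σwᵢ|x−xᵢ| + Σwᵢ|y−yᵢ|, so x and y are optimised independently as 1-D weighted medians.
Total weight W = 549; half = 274.5.
x-coordinate, sorted with cumulative weight:
  x=0 (V, w=9) cum 9
  x=6 (Q, w=40) cum 49
  x=6 (T, w=20) cum 69
  x=16 (W, w=60) cum 129
  x=17 (P, w=100) cum 229
  x=17 (U, w=225) cum 454  ← median
  x=19 (S, w=50) cum 504
  x=20 (R, w=45) cum 549
⇒ x* = 17
y-coordinate, sorted with cumulative weight:
  y=0 (S, w=50) cum 50
  y=0 (W, w=60) cum 110
  y=2 (T, w=20) cum 130
  y=10 (R, w=45) cum 175
  y=14 (Q, w=40) cum 215
  y=15 (P, w=100) cum 315  ← median
  y=19 (U, w=225) cum 540
  y=20 (V, w=9) cum 549
⇒ y* = 15

(17, 15)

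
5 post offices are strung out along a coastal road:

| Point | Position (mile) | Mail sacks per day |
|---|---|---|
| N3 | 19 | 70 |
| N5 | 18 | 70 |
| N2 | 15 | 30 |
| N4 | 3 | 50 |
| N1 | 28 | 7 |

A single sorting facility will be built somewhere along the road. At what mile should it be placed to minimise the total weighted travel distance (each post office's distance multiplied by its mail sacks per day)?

For a sum of weighted absolute distances on a line, the optimum is the weighted median (not the mean). Total weight W = 227; half-weight = 113.5.
Sort by position and accumulate weight:
  mile 3 (N4, w=50) → cum 50
  mile 15 (N2, w=30) → cum 80
  mile 18 (N5, w=70) → cum 150  ≥ 113.5 → median here
  mile 19 (N3, w=70) → cum 220
  mile 28 (N1, w=7) → cum 227
Optimal location: mile 18.

x = 18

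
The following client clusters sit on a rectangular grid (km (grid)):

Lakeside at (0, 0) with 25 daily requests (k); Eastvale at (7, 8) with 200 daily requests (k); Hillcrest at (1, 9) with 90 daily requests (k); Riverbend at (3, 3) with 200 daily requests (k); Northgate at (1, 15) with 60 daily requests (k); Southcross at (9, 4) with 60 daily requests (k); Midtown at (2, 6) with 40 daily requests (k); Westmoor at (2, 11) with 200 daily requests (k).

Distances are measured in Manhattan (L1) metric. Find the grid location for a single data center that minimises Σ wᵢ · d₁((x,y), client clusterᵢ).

Manhattan distance separates: Σwᵢ(|x−xᵢ|+|y−yᵢ|) = Σwᵢ|x−xᵢ| + Σwᵢ|y−yᵢ|, so x and y are optimised independently as 1-D weighted medians.
Total weight W = 875; half = 437.5.
x-coordinate, sorted with cumulative weight:
  x=0 (Lakeside, w=25) cum 25
  x=1 (Hillcrest, w=90) cum 115
  x=1 (Northgate, w=60) cum 175
  x=2 (Midtown, w=40) cum 215
  x=2 (Westmoor, w=200) cum 415
  x=3 (Riverbend, w=200) cum 615  ← median
  x=7 (Eastvale, w=200) cum 815
  x=9 (Southcross, w=60) cum 875
⇒ x* = 3
y-coordinate, sorted with cumulative weight:
  y=0 (Lakeside, w=25) cum 25
  y=3 (Riverbend, w=200) cum 225
  y=4 (Southcross, w=60) cum 285
  y=6 (Midtown, w=40) cum 325
  y=8 (Eastvale, w=200) cum 525  ← median
  y=9 (Hillcrest, w=90) cum 615
  y=11 (Westmoor, w=200) cum 815
  y=15 (Northgate, w=60) cum 875
⇒ y* = 8

(3, 8)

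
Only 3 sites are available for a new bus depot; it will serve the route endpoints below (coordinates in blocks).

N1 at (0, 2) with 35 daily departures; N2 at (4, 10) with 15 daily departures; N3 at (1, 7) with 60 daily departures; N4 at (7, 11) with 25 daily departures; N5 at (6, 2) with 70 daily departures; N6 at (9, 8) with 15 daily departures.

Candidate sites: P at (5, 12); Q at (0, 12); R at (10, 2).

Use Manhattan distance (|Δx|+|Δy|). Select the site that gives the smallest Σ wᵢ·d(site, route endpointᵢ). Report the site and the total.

P, total 2075 blocks

Total weighted distance at each candidate:
  P (5, 12): total = 2075
  Q (0, 12): total = 2315
  R (10, 2): total = 2085
Minimum is at P with total 2075 blocks.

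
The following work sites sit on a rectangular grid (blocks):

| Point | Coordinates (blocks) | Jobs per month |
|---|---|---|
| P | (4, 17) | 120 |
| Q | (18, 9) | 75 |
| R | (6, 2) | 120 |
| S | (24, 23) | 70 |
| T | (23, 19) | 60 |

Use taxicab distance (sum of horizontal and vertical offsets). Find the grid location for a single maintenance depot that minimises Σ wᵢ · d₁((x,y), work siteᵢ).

Manhattan distance separates: Σwᵢ(|x−xᵢ|+|y−yᵢ|) = Σwᵢ|x−xᵢ| + Σwᵢ|y−yᵢ|, so x and y are optimised independently as 1-D weighted medians.
Total weight W = 445; half = 222.5.
x-coordinate, sorted with cumulative weight:
  x=4 (P, w=120) cum 120
  x=6 (R, w=120) cum 240  ← median
  x=18 (Q, w=75) cum 315
  x=23 (T, w=60) cum 375
  x=24 (S, w=70) cum 445
⇒ x* = 6
y-coordinate, sorted with cumulative weight:
  y=2 (R, w=120) cum 120
  y=9 (Q, w=75) cum 195
  y=17 (P, w=120) cum 315  ← median
  y=19 (T, w=60) cum 375
  y=23 (S, w=70) cum 445
⇒ y* = 17

(6, 17)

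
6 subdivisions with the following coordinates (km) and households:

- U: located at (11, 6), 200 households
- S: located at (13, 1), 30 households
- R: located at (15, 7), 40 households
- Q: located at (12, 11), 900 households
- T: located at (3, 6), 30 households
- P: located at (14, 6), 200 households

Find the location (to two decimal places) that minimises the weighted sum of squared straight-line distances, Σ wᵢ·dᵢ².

(12.06, 9.14)

The minimiser of Σwᵢ‖p−pᵢ‖² is the weighted centroid p* = (Σwᵢpᵢ)/(Σwᵢ).
Σwᵢ = 1400.
Σwᵢxᵢ = 200·11 + 30·13 + 40·15 + 900·12 + 30·3 + 200·14 = 16880.
Σwᵢyᵢ = 200·6 + 30·1 + 40·7 + 900·11 + 30·6 + 200·6 = 12790.
x* = 16880/1400 = 12.06, y* = 12790/1400 = 9.14.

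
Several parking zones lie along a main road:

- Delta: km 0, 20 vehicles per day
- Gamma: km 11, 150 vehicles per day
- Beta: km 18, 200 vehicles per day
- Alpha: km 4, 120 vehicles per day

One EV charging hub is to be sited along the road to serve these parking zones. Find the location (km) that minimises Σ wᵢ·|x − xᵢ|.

x = 11

For a sum of weighted absolute distances on a line, the optimum is the weighted median (not the mean). Total weight W = 490; half-weight = 245.
Sort by position and accumulate weight:
  km 0 (Delta, w=20) → cum 20
  km 4 (Alpha, w=120) → cum 140
  km 11 (Gamma, w=150) → cum 290  ≥ 245 → median here
  km 18 (Beta, w=200) → cum 490
Optimal location: km 11.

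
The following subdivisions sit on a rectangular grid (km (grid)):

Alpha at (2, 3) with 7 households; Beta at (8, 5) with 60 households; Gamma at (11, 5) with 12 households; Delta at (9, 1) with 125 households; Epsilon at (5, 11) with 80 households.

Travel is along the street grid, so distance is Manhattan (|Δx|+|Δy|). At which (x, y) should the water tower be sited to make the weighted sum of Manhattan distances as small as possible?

(8, 5)

Manhattan distance separates: Σwᵢ(|x−xᵢ|+|y−yᵢ|) = Σwᵢ|x−xᵢ| + Σwᵢ|y−yᵢ|, so x and y are optimised independently as 1-D weighted medians.
Total weight W = 284; half = 142.
x-coordinate, sorted with cumulative weight:
  x=2 (Alpha, w=7) cum 7
  x=5 (Epsilon, w=80) cum 87
  x=8 (Beta, w=60) cum 147  ← median
  x=9 (Delta, w=125) cum 272
  x=11 (Gamma, w=12) cum 284
⇒ x* = 8
y-coordinate, sorted with cumulative weight:
  y=1 (Delta, w=125) cum 125
  y=3 (Alpha, w=7) cum 132
  y=5 (Beta, w=60) cum 192  ← median
  y=5 (Gamma, w=12) cum 204
  y=11 (Epsilon, w=80) cum 284
⇒ y* = 5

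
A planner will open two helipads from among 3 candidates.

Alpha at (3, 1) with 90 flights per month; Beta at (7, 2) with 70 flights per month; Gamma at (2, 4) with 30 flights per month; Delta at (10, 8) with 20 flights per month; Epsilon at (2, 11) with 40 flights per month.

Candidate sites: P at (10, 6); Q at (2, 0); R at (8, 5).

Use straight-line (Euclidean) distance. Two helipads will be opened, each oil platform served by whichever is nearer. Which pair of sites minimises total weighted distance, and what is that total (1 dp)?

{Q, R}, total 880.2

Evaluate every pair (each demand assigned to the nearer of the two):
  {Q, R}: total = 880.2
  {P, Q}: total = 1014.6
  {P, R}: total = 1359.5
Best pair: {Q, R} with total 880.2.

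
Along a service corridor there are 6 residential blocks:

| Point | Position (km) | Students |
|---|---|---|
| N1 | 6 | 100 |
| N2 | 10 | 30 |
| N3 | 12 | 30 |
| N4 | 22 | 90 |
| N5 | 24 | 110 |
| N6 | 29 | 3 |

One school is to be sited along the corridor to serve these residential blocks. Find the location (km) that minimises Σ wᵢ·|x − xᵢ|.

x = 22

For a sum of weighted absolute distances on a line, the optimum is the weighted median (not the mean). Total weight W = 363; half-weight = 181.5.
Sort by position and accumulate weight:
  km 6 (N1, w=100) → cum 100
  km 10 (N2, w=30) → cum 130
  km 12 (N3, w=30) → cum 160
  km 22 (N4, w=90) → cum 250  ≥ 181.5 → median here
  km 24 (N5, w=110) → cum 360
  km 29 (N6, w=3) → cum 363
Optimal location: km 22.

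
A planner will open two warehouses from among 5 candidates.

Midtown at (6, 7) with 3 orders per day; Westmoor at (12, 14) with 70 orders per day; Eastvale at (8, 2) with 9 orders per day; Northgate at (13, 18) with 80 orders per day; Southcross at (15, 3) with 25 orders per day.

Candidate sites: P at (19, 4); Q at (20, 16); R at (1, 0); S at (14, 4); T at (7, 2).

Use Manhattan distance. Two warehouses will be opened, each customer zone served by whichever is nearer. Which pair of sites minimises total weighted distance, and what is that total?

{Q, S}, total 1575

Evaluate every pair (each demand assigned to the nearer of the two):
  {Q, S}: total = 1575
  {Q, T}: total = 1672
  {P, Q}: total = 1710
  {Q, R}: total = 1962
  {S, T}: total = 2117
  {P, S}: total = 2195
  {R, S}: total = 2195
  {P, T}: total = 2942
  {P, R}: total = 3032
  {R, T}: total = 3202
Best pair: {Q, S} with total 1575.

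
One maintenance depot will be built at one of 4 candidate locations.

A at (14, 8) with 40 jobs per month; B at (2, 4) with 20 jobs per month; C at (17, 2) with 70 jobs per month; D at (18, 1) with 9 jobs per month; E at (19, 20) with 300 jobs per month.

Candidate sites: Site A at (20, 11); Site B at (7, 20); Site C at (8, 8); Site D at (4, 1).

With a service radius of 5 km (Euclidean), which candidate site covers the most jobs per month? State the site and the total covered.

Coverage radius r = 5 km; a point is covered iff (Δx)²+(Δy)² ≤ 5² = 25.
  Site A (20, 11): covers {none} → 0
  Site B (7, 20): covers {none} → 0
  Site C (8, 8): covers {none} → 0
  Site D (4, 1): covers {B} → 20
Maximum coverage at Site D: 20 jobs per month.

Site D, covering 20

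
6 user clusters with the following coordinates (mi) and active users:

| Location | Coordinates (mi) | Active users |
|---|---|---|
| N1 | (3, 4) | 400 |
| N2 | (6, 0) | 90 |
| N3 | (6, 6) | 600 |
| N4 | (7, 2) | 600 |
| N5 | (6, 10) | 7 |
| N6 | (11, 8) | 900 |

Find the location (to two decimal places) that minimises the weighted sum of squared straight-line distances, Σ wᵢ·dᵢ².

The minimiser of Σwᵢ‖p−pᵢ‖² is the weighted centroid p* = (Σwᵢpᵢ)/(Σwᵢ).
Σwᵢ = 2597.
Σwᵢxᵢ = 400·3 + 90·6 + 600·6 + 600·7 + 7·6 + 900·11 = 19482.
Σwᵢyᵢ = 400·4 + 90·0 + 600·6 + 600·2 + 7·10 + 900·8 = 13670.
x* = 19482/2597 = 7.50, y* = 13670/2597 = 5.26.

(7.50, 5.26)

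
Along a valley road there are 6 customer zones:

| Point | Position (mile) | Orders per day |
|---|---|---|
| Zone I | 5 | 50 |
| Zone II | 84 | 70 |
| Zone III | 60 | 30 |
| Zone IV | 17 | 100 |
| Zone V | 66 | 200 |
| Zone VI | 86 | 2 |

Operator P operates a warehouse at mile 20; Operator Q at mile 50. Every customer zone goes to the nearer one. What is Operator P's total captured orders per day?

The indifferent point is the midpoint (20+50)/2 = 35; customer zones left of it (closer to Operator P at 20) go to Operator P, those right go to Operator Q.
  Zone I at 5 (w=50) → Operator P
  Zone IV at 17 (w=100) → Operator P
  Zone III at 60 (w=30) → Operator Q
  Zone V at 66 (w=200) → Operator Q
  Zone II at 84 (w=70) → Operator Q
  Zone VI at 86 (w=2) → Operator Q
Operator P captures 150; Operator Q captures 302.

150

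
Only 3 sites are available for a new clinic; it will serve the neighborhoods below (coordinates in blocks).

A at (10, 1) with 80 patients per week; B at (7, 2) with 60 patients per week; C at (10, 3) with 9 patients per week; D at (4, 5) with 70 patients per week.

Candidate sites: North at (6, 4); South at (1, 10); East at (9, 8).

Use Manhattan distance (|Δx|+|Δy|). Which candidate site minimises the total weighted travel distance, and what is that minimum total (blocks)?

Total weighted distance at each candidate:
  North (6, 4): total = 995
  South (1, 10): total = 2984
  East (9, 8): total = 1734
Minimum is at North with total 995 blocks.

North, total 995 blocks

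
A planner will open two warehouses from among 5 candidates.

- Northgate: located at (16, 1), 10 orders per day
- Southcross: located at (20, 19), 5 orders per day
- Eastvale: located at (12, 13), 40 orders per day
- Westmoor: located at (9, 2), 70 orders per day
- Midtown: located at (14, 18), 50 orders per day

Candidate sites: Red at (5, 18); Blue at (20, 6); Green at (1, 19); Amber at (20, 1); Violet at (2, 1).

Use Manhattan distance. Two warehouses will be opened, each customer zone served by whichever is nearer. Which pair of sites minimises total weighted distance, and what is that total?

Evaluate every pair (each demand assigned to the nearer of the two):
  {Red, Violet}: total = 1710
  {Red, Amber}: total = 1890
  {Red, Blue}: total = 2135
  {Green, Violet}: total = 2175
  {Blue, Violet}: total = 2215
  {Green, Amber}: total = 2350
  {Blue, Amber}: total = 2445
  {Blue, Green}: total = 2505
  {Amber, Violet}: total = 2640
  {Red, Green}: total = 2690
Best pair: {Red, Violet} with total 1710.

{Red, Violet}, total 1710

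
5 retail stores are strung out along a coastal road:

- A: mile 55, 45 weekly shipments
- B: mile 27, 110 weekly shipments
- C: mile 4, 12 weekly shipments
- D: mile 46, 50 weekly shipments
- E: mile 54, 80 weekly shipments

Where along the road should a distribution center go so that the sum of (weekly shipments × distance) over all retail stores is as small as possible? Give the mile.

x = 46

For a sum of weighted absolute distances on a line, the optimum is the weighted median (not the mean). Total weight W = 297; half-weight = 148.5.
Sort by position and accumulate weight:
  mile 4 (C, w=12) → cum 12
  mile 27 (B, w=110) → cum 122
  mile 46 (D, w=50) → cum 172  ≥ 148.5 → median here
  mile 54 (E, w=80) → cum 252
  mile 55 (A, w=45) → cum 297
Optimal location: mile 46.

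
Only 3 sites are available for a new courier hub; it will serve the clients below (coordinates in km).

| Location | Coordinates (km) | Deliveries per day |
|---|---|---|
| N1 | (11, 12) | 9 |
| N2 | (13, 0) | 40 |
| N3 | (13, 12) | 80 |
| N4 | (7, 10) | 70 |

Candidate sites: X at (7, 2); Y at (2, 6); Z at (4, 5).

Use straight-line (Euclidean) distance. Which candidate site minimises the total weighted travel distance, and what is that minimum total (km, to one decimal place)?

Total weighted distance at each candidate:
  X (7, 2): total = 1842.9
  Y (2, 6): total = 2049.2
  Z (4, 5): total = 1821.2
Minimum is at Z with total 1821.2 km.

Z, total 1821.2 km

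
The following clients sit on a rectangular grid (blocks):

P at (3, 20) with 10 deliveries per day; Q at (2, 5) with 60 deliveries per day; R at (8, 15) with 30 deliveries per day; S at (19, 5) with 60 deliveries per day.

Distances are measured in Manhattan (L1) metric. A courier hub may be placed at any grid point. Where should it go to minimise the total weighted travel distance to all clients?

(8, 5)

Manhattan distance separates: Σwᵢ(|x−xᵢ|+|y−yᵢ|) = Σwᵢ|x−xᵢ| + Σwᵢ|y−yᵢ|, so x and y are optimised independently as 1-D weighted medians.
Total weight W = 160; half = 80.
x-coordinate, sorted with cumulative weight:
  x=2 (Q, w=60) cum 60
  x=3 (P, w=10) cum 70
  x=8 (R, w=30) cum 100  ← median
  x=19 (S, w=60) cum 160
⇒ x* = 8
y-coordinate, sorted with cumulative weight:
  y=5 (Q, w=60) cum 60
  y=5 (S, w=60) cum 120  ← median
  y=15 (R, w=30) cum 150
  y=20 (P, w=10) cum 160
⇒ y* = 5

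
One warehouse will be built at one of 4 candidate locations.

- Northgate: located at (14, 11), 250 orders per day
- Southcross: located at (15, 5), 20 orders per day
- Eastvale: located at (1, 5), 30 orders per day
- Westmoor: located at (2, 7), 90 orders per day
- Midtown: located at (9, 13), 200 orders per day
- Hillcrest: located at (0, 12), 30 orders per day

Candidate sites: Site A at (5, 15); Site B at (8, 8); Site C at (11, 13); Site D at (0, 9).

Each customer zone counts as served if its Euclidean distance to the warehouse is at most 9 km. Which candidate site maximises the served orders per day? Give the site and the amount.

Coverage radius r = 9 km; a point is covered iff (Δx)²+(Δy)² ≤ 9² = 81.
  Site A (5, 15): covers {Westmoor, Midtown, Hillcrest} → 320
  Site B (8, 8): covers {Northgate, Southcross, Eastvale, Westmoor, Midtown, Hillcrest} → 620
  Site C (11, 13): covers {Northgate, Southcross, Midtown} → 470
  Site D (0, 9): covers {Eastvale, Westmoor, Hillcrest} → 150
Maximum coverage at Site B: 620 orders per day.

Site B, covering 620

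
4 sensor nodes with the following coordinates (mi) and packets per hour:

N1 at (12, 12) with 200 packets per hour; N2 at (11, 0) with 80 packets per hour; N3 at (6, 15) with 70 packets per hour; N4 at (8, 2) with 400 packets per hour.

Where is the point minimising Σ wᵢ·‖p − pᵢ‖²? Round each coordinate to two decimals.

The minimiser of Σwᵢ‖p−pᵢ‖² is the weighted centroid p* = (Σwᵢpᵢ)/(Σwᵢ).
Σwᵢ = 750.
Σwᵢxᵢ = 200·12 + 80·11 + 70·6 + 400·8 = 6900.
Σwᵢyᵢ = 200·12 + 80·0 + 70·15 + 400·2 = 4250.
x* = 6900/750 = 9.20, y* = 4250/750 = 5.67.

(9.20, 5.67)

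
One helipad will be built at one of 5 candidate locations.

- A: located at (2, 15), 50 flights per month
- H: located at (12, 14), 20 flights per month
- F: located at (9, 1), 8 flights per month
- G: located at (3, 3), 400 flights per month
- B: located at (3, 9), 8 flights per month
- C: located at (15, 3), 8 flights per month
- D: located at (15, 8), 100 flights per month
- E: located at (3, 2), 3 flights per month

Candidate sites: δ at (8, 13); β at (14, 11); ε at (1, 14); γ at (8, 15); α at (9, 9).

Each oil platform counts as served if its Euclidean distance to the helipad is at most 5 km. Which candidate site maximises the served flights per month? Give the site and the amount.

Coverage radius r = 5 km; a point is covered iff (Δx)²+(Δy)² ≤ 5² = 25.
  δ (8, 13): covers {H} → 20
  β (14, 11): covers {H, D} → 120
  ε (1, 14): covers {A} → 50
  γ (8, 15): covers {H} → 20
  α (9, 9): covers {none} → 0
Maximum coverage at β: 120 flights per month.

β, covering 120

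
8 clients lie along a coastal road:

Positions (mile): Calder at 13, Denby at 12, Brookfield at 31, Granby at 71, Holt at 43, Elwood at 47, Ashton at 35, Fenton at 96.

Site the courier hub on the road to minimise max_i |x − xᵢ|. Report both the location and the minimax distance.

The 1-center on a line is the midpoint of the two extreme points: leftmost at 12, rightmost at 96.
Optimal location = (12 + 96)/2 = 54; maximum distance = (96 − 12)/2 = 42.

location 54, max distance 42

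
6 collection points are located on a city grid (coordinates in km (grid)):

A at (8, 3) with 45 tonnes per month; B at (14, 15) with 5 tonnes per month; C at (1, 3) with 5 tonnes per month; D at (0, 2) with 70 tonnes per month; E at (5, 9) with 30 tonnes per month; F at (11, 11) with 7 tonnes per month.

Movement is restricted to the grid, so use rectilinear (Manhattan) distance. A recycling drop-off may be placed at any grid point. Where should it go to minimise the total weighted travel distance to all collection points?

(5, 3)

Manhattan distance separates: Σwᵢ(|x−xᵢ|+|y−yᵢ|) = Σwᵢ|x−xᵢ| + Σwᵢ|y−yᵢ|, so x and y are optimised independently as 1-D weighted medians.
Total weight W = 162; half = 81.
x-coordinate, sorted with cumulative weight:
  x=0 (D, w=70) cum 70
  x=1 (C, w=5) cum 75
  x=5 (E, w=30) cum 105  ← median
  x=8 (A, w=45) cum 150
  x=11 (F, w=7) cum 157
  x=14 (B, w=5) cum 162
⇒ x* = 5
y-coordinate, sorted with cumulative weight:
  y=2 (D, w=70) cum 70
  y=3 (A, w=45) cum 115  ← median
  y=3 (C, w=5) cum 120
  y=9 (E, w=30) cum 150
  y=11 (F, w=7) cum 157
  y=15 (B, w=5) cum 162
⇒ y* = 3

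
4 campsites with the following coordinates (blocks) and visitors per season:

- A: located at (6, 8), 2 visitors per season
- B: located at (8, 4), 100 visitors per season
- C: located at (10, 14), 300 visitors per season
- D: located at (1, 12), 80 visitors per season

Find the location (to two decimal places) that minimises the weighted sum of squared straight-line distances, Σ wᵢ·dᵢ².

(8.07, 11.57)

The minimiser of Σwᵢ‖p−pᵢ‖² is the weighted centroid p* = (Σwᵢpᵢ)/(Σwᵢ).
Σwᵢ = 482.
Σwᵢxᵢ = 2·6 + 100·8 + 300·10 + 80·1 = 3892.
Σwᵢyᵢ = 2·8 + 100·4 + 300·14 + 80·12 = 5576.
x* = 3892/482 = 8.07, y* = 5576/482 = 11.57.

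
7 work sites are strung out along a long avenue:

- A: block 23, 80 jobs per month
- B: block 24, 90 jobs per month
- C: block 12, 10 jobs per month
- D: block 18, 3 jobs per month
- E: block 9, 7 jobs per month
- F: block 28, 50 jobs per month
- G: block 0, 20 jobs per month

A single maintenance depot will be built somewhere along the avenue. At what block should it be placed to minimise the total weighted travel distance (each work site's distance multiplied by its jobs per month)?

For a sum of weighted absolute distances on a line, the optimum is the weighted median (not the mean). Total weight W = 260; half-weight = 130.
Sort by position and accumulate weight:
  block 0 (G, w=20) → cum 20
  block 9 (E, w=7) → cum 27
  block 12 (C, w=10) → cum 37
  block 18 (D, w=3) → cum 40
  block 23 (A, w=80) → cum 120
  block 24 (B, w=90) → cum 210  ≥ 130 → median here
  block 28 (F, w=50) → cum 260
Optimal location: block 24.

x = 24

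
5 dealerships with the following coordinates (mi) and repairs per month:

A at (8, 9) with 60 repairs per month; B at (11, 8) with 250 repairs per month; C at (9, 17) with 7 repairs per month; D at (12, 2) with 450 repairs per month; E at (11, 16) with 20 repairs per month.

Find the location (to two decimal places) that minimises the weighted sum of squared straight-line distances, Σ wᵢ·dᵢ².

The minimiser of Σwᵢ‖p−pᵢ‖² is the weighted centroid p* = (Σwᵢpᵢ)/(Σwᵢ).
Σwᵢ = 787.
Σwᵢxᵢ = 60·8 + 250·11 + 7·9 + 450·12 + 20·11 = 8913.
Σwᵢyᵢ = 60·9 + 250·8 + 7·17 + 450·2 + 20·16 = 3879.
x* = 8913/787 = 11.33, y* = 3879/787 = 4.93.

(11.33, 4.93)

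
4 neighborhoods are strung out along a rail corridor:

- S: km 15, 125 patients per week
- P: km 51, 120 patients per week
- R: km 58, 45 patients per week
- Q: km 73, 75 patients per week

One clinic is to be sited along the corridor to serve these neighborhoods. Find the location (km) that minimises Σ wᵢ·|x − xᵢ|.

x = 51

For a sum of weighted absolute distances on a line, the optimum is the weighted median (not the mean). Total weight W = 365; half-weight = 182.5.
Sort by position and accumulate weight:
  km 15 (S, w=125) → cum 125
  km 51 (P, w=120) → cum 245  ≥ 182.5 → median here
  km 58 (R, w=45) → cum 290
  km 73 (Q, w=75) → cum 365
Optimal location: km 51.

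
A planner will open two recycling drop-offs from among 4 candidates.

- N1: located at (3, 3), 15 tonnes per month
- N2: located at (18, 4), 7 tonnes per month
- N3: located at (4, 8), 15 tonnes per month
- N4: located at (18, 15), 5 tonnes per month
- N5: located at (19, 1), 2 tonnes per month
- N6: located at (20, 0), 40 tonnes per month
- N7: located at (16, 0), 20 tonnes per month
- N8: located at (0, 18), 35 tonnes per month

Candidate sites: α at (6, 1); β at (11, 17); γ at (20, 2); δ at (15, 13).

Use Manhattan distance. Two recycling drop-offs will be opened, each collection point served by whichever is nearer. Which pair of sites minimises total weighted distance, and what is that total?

Evaluate every pair (each demand assigned to the nearer of the two):
  {β, γ}: total = 1207
  {α, γ}: total = 1322
  {γ, δ}: total = 1467
  {α, β}: total = 1626
  {α, δ}: total = 1865
  {β, δ}: total = 2131
Best pair: {β, γ} with total 1207.

{β, γ}, total 1207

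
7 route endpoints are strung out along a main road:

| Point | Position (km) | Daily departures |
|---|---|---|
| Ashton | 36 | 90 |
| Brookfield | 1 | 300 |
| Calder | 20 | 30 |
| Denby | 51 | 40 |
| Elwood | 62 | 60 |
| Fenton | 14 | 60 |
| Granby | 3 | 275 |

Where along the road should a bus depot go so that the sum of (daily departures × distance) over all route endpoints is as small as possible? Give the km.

For a sum of weighted absolute distances on a line, the optimum is the weighted median (not the mean). Total weight W = 855; half-weight = 427.5.
Sort by position and accumulate weight:
  km 1 (Brookfield, w=300) → cum 300
  km 3 (Granby, w=275) → cum 575  ≥ 427.5 → median here
  km 14 (Fenton, w=60) → cum 635
  km 20 (Calder, w=30) → cum 665
  km 36 (Ashton, w=90) → cum 755
  km 51 (Denby, w=40) → cum 795
  km 62 (Elwood, w=60) → cum 855
Optimal location: km 3.

x = 3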